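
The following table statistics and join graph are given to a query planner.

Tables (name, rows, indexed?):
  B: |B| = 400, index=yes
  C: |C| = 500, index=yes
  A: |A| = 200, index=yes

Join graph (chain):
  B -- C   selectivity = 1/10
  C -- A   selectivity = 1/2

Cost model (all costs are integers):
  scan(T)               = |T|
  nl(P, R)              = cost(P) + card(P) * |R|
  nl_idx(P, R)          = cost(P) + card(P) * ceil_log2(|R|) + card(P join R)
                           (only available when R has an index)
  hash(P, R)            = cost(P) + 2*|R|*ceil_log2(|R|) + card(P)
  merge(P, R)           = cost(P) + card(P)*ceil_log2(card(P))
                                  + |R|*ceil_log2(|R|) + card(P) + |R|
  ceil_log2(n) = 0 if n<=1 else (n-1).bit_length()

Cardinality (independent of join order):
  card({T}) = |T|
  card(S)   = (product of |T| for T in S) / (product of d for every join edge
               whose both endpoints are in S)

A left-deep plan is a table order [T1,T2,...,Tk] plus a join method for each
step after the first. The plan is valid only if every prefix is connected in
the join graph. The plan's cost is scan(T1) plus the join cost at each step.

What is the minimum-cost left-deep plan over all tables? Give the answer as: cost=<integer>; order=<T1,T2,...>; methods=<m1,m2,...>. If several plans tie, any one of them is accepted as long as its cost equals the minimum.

cost=31400; order=C,B,A; methods=hash,hash

Selinger DP (subsets sized 1..n):
  {B}: scan cost=400, card=400
  {C}: scan cost=500, card=500
  {A}: scan cost=200, card=200
  {BC}: card=20000; try (B,hash)→8200, (C,merge)→9400, (B,merge)→9500, (C,hash)→9800, (C,nl_idx)→24000, (B,nl_idx)→25000 …(+2); best=8200 via (B,hash)
  {AC}: card=50000; try (A,hash)→4200, (C,merge)→7000, (A,merge)→7300, (C,hash)→9400, (C,nl_idx)→52000, (A,nl_idx)→54500 …(+2); best=4200 via (A,hash)
  {ABC}: card=2000000; try (A,hash)→31400, (B,hash)→61400, (A,merge)→330000, (B,merge)→858200, (A,nl_idx)→2168200, (B,nl_idx)→2454200 …(+2); best=31400 via (A,hash)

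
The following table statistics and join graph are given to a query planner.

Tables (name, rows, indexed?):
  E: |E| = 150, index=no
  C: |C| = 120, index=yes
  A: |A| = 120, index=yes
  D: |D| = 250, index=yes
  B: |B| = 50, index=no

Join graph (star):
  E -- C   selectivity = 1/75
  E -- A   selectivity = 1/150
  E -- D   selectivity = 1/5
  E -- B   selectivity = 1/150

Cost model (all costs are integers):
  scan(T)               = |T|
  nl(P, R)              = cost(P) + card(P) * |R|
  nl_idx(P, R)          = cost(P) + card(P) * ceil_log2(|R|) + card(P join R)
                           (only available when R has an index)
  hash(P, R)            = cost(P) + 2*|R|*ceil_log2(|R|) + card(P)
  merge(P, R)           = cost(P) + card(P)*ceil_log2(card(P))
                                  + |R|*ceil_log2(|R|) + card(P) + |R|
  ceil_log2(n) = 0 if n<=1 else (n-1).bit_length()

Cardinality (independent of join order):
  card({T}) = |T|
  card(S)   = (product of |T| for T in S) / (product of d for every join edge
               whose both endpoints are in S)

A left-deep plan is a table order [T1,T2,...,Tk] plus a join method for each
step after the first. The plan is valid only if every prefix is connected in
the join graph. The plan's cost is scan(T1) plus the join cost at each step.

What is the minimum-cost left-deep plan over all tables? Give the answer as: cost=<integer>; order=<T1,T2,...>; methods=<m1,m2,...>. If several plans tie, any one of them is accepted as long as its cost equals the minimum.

cost=4332; order=E,B,A,C,D; methods=hash,nl_idx,nl_idx,merge

Selinger DP (subsets sized 1..n):
  {E}: scan cost=150, card=150
  {C}: scan cost=120, card=120
  {A}: scan cost=120, card=120
  {D}: scan cost=250, card=250
  {B}: scan cost=50, card=50
  {CE}: card=240; try (C,nl_idx)→1440, (C,hash)→1980, (E,merge)→2430, (C,merge)→2460, (E,hash)→2640, (E,nl)→18120 …(+1); best=1440 via (C,nl_idx)
  {AE}: card=120; try (A,nl_idx)→1320, (A,hash)→1980, (E,merge)→2430, (A,merge)→2460, (E,hash)→2640, (E,nl)→18120 …(+1); best=1320 via (A,nl_idx)
  {DE}: card=7500; try (E,hash)→2900, (D,merge)→3750, (E,merge)→3850, (D,hash)→4300, (D,nl_idx)→8850, (D,nl)→37650 …(+1); best=2900 via (E,hash)
  {BE}: card=50; try (B,hash)→900, (E,merge)→1750, (B,merge)→1850, (E,hash)→2500, (E,nl)→7550, (B,nl)→7650; best=900 via (B,hash)
  {ACE}: card=192; try (C,nl_idx)→2352, (C,hash)→3120, (C,merge)→3240, (A,nl_idx)→3312, (A,hash)→3360, (A,merge)→4560 …(+2); best=2352 via (C,nl_idx)
  {CDE}: card=12000; try (D,hash)→5680, (D,merge)→5850, (C,hash)→12080, (D,nl_idx)→15360, (D,nl)→61440, (C,nl_idx)→67400 …(+2); best=5680 via (D,hash)
  {BCE}: card=80; try (C,nl_idx)→1330, (C,merge)→2210, (B,hash)→2280, (C,hash)→2630, (B,merge)→3950, (C,nl)→6900 …(+1); best=1330 via (C,nl_idx)
  {ADE}: card=6000; try (D,merge)→4530, (D,hash)→5440, (D,nl_idx)→8280, (A,hash)→12080, (D,nl)→31320, (A,nl_idx)→61400 …(+2); best=4530 via (D,merge)
  {ABE}: card=40; try (A,nl_idx)→1290, (B,hash)→2040, (A,merge)→2210, (B,merge)→2630, (A,hash)→2630, (A,nl)→6900 …(+1); best=1290 via (A,nl_idx)
  {BDE}: card=2500; try (D,merge)→3500, (D,nl_idx)→3800, (D,hash)→4950, (B,hash)→11000, (D,nl)→13400, (B,merge)→108250 …(+1); best=3500 via (D,merge)
  {ACDE}: card=9600; try (D,merge)→6330, (D,hash)→6544, (C,hash)→12210, (D,nl_idx)→13488, (A,hash)→19360, (D,nl)→50352 …(+6); best=6330 via (D,merge)
  {ABCE}: card=64; try (C,nl_idx)→1634, (A,nl_idx)→1954, (C,merge)→2530, (A,merge)→2930, (C,hash)→3010, (A,hash)→3090 …(+5); best=1634 via (C,nl_idx)
  {BCDE}: card=4000; try (D,merge)→4220, (D,hash)→5410, (D,nl_idx)→5970, (C,hash)→7680, (B,hash)→18280, (D,nl)→21330 …(+5); best=4220 via (D,merge)
  {ABDE}: card=2000; try (D,nl_idx)→3610, (D,merge)→3820, (D,hash)→5330, (A,hash)→7680, (B,hash)→11130, (D,nl)→11290 …(+5); best=3610 via (D,nl_idx)
  {ABCDE}: card=3200; try (D,merge)→4332, (D,nl_idx)→5346, (D,hash)→5698, (C,hash)→7290, (A,hash)→9900, (B,hash)→16530 …(+9); best=4332 via (D,merge)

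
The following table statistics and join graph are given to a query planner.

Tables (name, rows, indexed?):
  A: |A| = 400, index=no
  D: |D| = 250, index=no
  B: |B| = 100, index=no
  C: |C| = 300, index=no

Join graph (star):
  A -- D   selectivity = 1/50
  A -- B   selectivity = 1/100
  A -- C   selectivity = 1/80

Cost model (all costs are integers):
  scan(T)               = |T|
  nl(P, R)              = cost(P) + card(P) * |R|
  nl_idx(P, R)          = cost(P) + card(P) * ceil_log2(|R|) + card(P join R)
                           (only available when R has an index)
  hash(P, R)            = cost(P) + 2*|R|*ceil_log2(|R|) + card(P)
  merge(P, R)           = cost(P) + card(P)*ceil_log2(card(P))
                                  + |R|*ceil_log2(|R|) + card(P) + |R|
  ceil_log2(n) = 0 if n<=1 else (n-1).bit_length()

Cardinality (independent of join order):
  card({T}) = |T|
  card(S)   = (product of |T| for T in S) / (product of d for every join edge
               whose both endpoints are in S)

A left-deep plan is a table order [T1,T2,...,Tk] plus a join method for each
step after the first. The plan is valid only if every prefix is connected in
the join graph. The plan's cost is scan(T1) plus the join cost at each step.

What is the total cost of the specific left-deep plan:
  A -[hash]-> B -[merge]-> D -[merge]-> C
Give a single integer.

35450

step 1: scan A: cost=400, card=400
step 2: join B via hash
    card(P join B) = 400*100/(100) = 400
    cost = 400 + 2*100*7 + 400 = 2200
step 3: join D via merge
    card(P join D) = 400*250/(50) = 2000
    cost = 2200 + 400*9 + 250*8 + 400 + 250 = 8450
step 4: join C via merge
    card(P join C) = 2000*300/(80) = 7500
    cost = 8450 + 2000*11 + 300*9 + 2000 + 300 = 35450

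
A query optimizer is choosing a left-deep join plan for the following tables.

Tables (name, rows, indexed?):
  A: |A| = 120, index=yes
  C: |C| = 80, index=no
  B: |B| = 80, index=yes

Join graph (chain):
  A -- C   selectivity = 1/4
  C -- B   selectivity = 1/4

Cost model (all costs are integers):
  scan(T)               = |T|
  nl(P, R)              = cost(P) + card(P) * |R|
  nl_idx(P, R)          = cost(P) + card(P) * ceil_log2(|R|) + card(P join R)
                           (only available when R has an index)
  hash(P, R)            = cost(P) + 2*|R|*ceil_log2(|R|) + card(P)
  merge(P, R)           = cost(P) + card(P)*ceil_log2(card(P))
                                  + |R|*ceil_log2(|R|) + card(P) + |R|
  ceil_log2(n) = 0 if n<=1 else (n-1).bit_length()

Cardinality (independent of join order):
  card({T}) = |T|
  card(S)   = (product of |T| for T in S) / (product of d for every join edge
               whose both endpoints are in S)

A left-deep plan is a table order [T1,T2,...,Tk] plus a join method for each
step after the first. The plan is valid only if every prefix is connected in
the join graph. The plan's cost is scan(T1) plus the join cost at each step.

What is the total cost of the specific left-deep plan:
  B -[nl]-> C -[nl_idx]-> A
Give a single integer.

65680

step 1: scan B: cost=80, card=80
step 2: join C via nl
    card(P join C) = 80*80/(4) = 1600
    cost = 80 + 80*80 = 6480
step 3: join A via nl_idx
    card(P join A) = 1600*120/(4) = 48000
    cost = 6480 + 1600*7 + 48000 = 65680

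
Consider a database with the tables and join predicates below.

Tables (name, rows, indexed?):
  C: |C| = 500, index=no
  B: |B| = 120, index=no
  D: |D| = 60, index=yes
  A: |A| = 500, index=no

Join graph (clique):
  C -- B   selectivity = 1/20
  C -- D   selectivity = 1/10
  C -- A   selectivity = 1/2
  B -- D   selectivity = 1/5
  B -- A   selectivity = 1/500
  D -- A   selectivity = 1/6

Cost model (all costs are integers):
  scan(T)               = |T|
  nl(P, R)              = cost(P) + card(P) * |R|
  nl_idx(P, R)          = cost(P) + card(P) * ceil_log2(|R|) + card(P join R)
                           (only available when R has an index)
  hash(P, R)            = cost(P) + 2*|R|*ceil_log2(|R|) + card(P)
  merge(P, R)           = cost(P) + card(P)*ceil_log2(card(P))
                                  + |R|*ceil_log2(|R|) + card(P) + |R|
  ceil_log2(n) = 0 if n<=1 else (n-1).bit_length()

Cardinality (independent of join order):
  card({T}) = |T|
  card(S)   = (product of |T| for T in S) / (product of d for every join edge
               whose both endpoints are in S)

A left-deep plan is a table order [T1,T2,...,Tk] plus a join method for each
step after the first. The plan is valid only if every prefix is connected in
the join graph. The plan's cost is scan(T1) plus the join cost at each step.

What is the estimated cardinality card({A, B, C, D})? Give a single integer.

300

Tables in S: A(500), B(120), C(500), D(60)
Edges inside S: C-B(d=20), C-D(d=10), C-A(d=2), B-D(d=5), B-A(d=500), D-A(d=6)
numerator = 500 * 120 * 500 * 60 = 1800000000
denominator = 20 * 10 * 2 * 5 * 500 * 6 = 6000000
card(S) = 1800000000 / 6000000 = 300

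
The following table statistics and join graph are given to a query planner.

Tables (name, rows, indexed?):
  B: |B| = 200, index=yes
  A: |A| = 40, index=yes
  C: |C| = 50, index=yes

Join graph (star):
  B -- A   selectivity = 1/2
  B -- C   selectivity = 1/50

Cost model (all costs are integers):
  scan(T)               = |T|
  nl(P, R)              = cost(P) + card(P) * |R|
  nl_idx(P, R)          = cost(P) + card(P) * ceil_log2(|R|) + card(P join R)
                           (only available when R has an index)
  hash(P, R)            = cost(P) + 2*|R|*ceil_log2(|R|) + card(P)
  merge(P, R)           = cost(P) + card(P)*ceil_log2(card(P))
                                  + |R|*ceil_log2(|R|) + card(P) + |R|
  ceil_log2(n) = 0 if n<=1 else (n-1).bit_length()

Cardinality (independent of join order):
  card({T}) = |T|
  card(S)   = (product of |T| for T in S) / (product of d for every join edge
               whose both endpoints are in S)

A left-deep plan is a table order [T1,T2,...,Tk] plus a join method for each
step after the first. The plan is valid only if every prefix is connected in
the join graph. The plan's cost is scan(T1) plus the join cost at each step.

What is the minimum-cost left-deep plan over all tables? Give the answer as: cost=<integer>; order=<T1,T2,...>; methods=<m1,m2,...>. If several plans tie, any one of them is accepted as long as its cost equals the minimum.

cost=1330; order=C,B,A; methods=nl_idx,hash

Selinger DP (subsets sized 1..n):
  {B}: scan cost=200, card=200
  {A}: scan cost=40, card=40
  {C}: scan cost=50, card=50
  {AB}: card=4000; try (A,hash)→880, (B,merge)→2120, (A,merge)→2280, (B,hash)→3280, (B,nl_idx)→4360, (A,nl_idx)→5400 …(+2); best=880 via (A,hash)
  {BC}: card=200; try (B,nl_idx)→650, (C,hash)→1000, (C,nl_idx)→1600, (B,merge)→2200, (C,merge)→2350, (B,hash)→3300 …(+2); best=650 via (B,nl_idx)
  {ABC}: card=4000; try (A,hash)→1330, (A,merge)→2730, (C,hash)→5480, (A,nl_idx)→5850, (A,nl)→8650, (C,nl_idx)→28880 …(+2); best=1330 via (A,hash)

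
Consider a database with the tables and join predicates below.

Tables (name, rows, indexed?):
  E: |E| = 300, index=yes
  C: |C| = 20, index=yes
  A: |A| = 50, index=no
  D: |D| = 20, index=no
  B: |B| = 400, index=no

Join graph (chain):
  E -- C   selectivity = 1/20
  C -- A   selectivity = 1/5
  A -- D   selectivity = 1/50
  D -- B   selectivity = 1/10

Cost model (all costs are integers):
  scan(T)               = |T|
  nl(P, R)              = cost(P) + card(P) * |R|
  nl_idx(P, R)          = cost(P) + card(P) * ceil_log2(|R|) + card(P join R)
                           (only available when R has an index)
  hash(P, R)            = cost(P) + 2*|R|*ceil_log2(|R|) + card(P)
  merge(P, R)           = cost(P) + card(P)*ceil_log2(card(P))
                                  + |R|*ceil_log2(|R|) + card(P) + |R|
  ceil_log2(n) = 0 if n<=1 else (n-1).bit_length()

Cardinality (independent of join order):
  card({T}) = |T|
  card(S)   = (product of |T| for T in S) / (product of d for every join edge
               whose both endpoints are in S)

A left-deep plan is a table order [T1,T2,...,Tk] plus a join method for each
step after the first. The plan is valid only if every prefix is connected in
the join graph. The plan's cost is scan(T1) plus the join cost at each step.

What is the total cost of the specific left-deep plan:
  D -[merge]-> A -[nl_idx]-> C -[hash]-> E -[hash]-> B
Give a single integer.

14550

step 1: scan D: cost=20, card=20
step 2: join A via merge
    card(P join A) = 20*50/(50) = 20
    cost = 20 + 20*5 + 50*6 + 20 + 50 = 490
step 3: join C via nl_idx
    card(P join C) = 20*20/(5) = 80
    cost = 490 + 20*5 + 80 = 670
step 4: join E via hash
    card(P join E) = 80*300/(20) = 1200
    cost = 670 + 2*300*9 + 80 = 6150
step 5: join B via hash
    card(P join B) = 1200*400/(10) = 48000
    cost = 6150 + 2*400*9 + 1200 = 14550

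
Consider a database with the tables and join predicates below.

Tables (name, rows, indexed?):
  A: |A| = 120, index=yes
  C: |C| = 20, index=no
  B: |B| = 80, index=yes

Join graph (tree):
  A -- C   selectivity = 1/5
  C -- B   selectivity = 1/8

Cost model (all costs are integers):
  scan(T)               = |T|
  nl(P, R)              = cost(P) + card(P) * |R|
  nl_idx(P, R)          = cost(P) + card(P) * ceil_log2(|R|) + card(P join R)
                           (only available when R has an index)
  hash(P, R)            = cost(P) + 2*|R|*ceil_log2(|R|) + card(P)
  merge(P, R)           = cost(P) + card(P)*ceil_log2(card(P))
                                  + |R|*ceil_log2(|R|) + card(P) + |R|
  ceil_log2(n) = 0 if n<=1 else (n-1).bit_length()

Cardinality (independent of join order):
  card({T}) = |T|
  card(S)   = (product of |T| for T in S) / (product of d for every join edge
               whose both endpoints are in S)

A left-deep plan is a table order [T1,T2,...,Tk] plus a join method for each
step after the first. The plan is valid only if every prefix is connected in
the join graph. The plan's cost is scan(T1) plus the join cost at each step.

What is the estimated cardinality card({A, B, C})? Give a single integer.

Tables in S: A(120), B(80), C(20)
Edges inside S: A-C(d=5), C-B(d=8)
numerator = 120 * 80 * 20 = 192000
denominator = 5 * 8 = 40
card(S) = 192000 / 40 = 4800

4800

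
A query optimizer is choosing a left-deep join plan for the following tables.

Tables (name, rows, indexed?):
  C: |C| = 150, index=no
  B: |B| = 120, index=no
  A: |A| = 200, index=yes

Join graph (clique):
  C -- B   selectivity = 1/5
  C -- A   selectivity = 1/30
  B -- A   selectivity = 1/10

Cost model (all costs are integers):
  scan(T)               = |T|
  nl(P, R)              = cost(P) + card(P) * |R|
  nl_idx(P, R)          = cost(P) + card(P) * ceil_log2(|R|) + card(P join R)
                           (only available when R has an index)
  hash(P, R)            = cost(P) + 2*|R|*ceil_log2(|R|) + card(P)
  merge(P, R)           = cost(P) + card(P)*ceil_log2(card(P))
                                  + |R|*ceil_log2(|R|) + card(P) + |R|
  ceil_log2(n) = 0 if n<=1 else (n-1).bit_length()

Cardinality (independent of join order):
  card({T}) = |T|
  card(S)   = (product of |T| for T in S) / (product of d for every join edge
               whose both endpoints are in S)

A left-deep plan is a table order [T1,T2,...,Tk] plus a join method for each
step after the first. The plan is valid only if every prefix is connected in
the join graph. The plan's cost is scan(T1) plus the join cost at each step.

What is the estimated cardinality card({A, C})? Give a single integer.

Tables in S: A(200), C(150)
Edges inside S: C-A(d=30)
numerator = 200 * 150 = 30000
denominator = 30 = 30
card(S) = 30000 / 30 = 1000

1000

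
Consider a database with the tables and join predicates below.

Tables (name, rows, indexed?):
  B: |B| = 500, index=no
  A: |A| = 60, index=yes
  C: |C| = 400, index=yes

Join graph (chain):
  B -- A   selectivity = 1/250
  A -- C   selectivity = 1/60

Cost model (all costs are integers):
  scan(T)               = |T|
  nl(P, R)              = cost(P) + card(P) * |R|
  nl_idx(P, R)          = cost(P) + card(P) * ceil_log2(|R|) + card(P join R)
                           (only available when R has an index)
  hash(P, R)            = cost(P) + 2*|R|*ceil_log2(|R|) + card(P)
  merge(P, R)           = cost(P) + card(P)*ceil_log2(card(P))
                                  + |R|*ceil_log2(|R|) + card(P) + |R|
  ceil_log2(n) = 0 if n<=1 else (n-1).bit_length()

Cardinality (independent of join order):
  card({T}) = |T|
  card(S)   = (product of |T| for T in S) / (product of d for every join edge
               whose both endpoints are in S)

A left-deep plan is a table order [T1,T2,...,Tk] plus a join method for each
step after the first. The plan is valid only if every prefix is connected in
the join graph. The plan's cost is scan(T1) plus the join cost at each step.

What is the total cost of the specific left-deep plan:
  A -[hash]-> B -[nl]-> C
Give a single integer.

step 1: scan A: cost=60, card=60
step 2: join B via hash
    card(P join B) = 60*500/(250) = 120
    cost = 60 + 2*500*9 + 60 = 9120
step 3: join C via nl
    card(P join C) = 120*400/(60) = 800
    cost = 9120 + 120*400 = 57120

57120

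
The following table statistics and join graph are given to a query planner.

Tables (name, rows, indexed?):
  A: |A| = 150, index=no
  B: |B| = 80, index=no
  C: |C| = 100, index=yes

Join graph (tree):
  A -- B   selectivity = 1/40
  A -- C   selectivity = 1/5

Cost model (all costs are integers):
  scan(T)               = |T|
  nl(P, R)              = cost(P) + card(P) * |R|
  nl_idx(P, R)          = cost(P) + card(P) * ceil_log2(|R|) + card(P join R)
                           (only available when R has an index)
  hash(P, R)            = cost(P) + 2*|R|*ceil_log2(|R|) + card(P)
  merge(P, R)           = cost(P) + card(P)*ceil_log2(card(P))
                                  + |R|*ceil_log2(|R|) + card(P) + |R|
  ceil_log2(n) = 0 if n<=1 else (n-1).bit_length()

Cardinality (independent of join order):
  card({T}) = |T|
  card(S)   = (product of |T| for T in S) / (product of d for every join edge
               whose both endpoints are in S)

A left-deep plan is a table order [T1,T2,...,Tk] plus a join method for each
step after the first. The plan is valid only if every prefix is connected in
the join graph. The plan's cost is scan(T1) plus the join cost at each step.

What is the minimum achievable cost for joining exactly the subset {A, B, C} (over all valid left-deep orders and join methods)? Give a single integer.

Selinger DP over subsets of {A,B,C}:
  {A}: scan cost=150, card=150
  {B}: scan cost=80, card=80
  {C}: scan cost=100, card=100
  {AB}: card=300; try (B,hash)→1420, (A,merge)→2070, (B,merge)→2140, (A,hash)→2560, (A,nl)→12080, (B,nl)→12150; best=1420 via (B,hash)
  {AC}: card=3000; try (C,hash)→1700, (A,merge)→2250, (C,merge)→2300, (A,hash)→2600, (C,nl_idx)→4200, (A,nl)→15100 …(+1); best=1700 via (C,hash)
  {ABC}: card=6000; try (C,hash)→3120, (C,merge)→5220, (B,hash)→5820, (C,nl_idx)→9520, (C,nl)→31420, (B,merge)→41340 …(+1); best=3120 via (C,hash)

3120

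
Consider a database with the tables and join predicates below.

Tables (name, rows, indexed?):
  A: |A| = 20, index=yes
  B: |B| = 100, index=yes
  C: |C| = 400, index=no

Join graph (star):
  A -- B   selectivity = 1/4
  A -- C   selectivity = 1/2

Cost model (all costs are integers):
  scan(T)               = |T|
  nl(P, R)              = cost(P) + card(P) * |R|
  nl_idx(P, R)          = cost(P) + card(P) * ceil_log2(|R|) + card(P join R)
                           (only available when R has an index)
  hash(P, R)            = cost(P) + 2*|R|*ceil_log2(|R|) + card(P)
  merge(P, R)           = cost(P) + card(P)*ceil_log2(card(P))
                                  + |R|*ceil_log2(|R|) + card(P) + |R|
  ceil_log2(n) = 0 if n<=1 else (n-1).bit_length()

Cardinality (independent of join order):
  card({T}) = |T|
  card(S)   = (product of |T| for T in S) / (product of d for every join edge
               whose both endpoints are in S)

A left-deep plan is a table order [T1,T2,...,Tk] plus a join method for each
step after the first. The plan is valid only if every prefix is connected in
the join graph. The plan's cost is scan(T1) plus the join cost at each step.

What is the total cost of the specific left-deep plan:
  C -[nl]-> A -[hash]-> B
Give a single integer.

13800

step 1: scan C: cost=400, card=400
step 2: join A via nl
    card(P join A) = 400*20/(2) = 4000
    cost = 400 + 400*20 = 8400
step 3: join B via hash
    card(P join B) = 4000*100/(4) = 100000
    cost = 8400 + 2*100*7 + 4000 = 13800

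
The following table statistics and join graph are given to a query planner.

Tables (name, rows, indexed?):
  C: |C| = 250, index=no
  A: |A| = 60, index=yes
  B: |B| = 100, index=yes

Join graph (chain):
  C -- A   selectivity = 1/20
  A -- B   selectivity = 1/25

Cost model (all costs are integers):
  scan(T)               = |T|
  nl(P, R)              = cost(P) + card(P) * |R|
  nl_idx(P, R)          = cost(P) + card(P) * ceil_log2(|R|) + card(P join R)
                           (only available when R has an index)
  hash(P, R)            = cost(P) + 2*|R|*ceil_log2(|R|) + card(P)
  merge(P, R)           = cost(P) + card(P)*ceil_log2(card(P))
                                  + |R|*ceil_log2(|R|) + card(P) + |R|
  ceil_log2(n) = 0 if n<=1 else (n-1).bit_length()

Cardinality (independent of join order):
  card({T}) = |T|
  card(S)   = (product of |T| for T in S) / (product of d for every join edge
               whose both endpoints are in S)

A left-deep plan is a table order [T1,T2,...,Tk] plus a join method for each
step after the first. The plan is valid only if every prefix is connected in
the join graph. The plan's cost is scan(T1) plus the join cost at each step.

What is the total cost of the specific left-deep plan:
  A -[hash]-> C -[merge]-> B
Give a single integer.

step 1: scan A: cost=60, card=60
step 2: join C via hash
    card(P join C) = 60*250/(20) = 750
    cost = 60 + 2*250*8 + 60 = 4120
step 3: join B via merge
    card(P join B) = 750*100/(25) = 3000
    cost = 4120 + 750*10 + 100*7 + 750 + 100 = 13170

13170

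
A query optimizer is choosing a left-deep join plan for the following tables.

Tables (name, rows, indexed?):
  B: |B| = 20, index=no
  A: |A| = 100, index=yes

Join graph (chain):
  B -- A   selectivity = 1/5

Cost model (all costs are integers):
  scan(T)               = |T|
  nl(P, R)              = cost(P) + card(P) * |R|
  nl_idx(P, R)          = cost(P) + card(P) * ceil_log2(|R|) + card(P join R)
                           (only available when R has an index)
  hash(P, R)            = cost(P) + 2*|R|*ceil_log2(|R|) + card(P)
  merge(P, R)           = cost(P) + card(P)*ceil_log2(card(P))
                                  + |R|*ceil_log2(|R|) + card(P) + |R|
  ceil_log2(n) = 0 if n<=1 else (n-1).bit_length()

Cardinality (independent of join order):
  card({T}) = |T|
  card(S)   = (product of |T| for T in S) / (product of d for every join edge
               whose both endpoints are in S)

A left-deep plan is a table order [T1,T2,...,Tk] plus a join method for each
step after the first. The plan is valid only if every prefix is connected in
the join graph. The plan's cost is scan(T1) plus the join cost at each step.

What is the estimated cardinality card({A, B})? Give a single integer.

Tables in S: A(100), B(20)
Edges inside S: B-A(d=5)
numerator = 100 * 20 = 2000
denominator = 5 = 5
card(S) = 2000 / 5 = 400

400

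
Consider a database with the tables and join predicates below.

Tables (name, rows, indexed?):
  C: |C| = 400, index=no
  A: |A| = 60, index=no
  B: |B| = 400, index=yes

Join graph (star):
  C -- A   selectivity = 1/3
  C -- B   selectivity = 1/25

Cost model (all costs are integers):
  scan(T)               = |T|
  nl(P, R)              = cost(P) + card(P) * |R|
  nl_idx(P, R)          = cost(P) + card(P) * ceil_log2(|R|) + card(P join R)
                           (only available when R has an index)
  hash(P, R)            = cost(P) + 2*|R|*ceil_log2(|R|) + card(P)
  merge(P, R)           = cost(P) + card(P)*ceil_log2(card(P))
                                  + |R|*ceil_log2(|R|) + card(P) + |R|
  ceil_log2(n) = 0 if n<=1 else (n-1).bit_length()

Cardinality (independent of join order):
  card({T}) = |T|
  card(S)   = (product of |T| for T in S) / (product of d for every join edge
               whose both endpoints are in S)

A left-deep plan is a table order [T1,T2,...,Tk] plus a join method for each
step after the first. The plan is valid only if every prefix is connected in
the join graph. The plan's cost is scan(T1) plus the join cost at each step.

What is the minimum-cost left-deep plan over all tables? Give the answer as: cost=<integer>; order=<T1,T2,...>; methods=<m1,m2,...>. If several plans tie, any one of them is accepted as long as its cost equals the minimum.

Selinger DP (subsets sized 1..n):
  {C}: scan cost=400, card=400
  {A}: scan cost=60, card=60
  {B}: scan cost=400, card=400
  {AC}: card=8000; try (A,hash)→1520, (C,merge)→4480, (A,merge)→4820, (C,hash)→7320, (C,nl)→24060, (A,nl)→24400; best=1520 via (A,hash)
  {BC}: card=6400; try (C,hash)→8000, (B,hash)→8000, (C,merge)→8400, (B,merge)→8400, (B,nl_idx)→10400, (C,nl)→160400 …(+1); best=8000 via (C,hash)
  {ABC}: card=128000; try (A,hash)→15120, (B,hash)→16720, (A,merge)→98020, (B,merge)→117520, (B,nl_idx)→201520, (A,nl)→392000 …(+1); best=15120 via (A,hash)

cost=15120; order=B,C,A; methods=hash,hash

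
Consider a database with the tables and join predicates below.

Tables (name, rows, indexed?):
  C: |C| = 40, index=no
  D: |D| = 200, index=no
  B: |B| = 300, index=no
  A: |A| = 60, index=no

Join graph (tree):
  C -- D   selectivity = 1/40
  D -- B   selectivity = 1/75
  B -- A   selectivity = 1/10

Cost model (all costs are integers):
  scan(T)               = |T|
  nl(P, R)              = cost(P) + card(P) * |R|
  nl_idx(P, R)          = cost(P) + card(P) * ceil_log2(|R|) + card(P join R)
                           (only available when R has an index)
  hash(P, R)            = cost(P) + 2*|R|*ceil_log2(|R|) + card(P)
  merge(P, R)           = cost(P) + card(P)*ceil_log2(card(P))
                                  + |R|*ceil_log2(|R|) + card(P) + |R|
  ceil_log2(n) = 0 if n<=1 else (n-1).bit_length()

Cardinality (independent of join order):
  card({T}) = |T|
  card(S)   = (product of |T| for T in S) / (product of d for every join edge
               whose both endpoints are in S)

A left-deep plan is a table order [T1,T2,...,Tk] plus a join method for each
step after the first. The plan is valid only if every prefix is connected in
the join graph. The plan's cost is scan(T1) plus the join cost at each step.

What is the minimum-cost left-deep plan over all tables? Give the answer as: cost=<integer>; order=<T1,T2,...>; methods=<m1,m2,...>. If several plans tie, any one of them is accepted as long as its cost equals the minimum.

Selinger DP (subsets sized 1..n):
  {C}: scan cost=40, card=40
  {D}: scan cost=200, card=200
  {B}: scan cost=300, card=300
  {A}: scan cost=60, card=60
  {CD}: card=200; try (C,hash)→880, (D,merge)→2120, (C,merge)→2280, (D,hash)→3280, (D,nl)→8040, (C,nl)→8200; best=880 via (C,hash)
  {BD}: card=800; try (D,hash)→3800, (B,merge)→5000, (D,merge)→5100, (B,hash)→5800, (B,nl)→60200, (D,nl)→60300; best=3800 via (D,hash)
  {AB}: card=1800; try (A,hash)→1320, (B,merge)→3480, (A,merge)→3720, (B,hash)→5520, (B,nl)→18060, (A,nl)→18300; best=1320 via (A,hash)
  {BCD}: card=800; try (C,hash)→5080, (B,merge)→5680, (B,hash)→6480, (C,merge)→12880, (C,nl)→35800, (B,nl)→60880; best=5080 via (C,hash)
  {ABD}: card=4800; try (A,hash)→5320, (D,hash)→6320, (A,merge)→13020, (D,merge)→24720, (A,nl)→51800, (D,nl)→361320; best=5320 via (A,hash)
  {ABCD}: card=4800; try (A,hash)→6600, (C,hash)→10600, (A,merge)→14300, (A,nl)→53080, (C,merge)→72800, (C,nl)→197320; best=6600 via (A,hash)

cost=6600; order=B,D,C,A; methods=hash,hash,hash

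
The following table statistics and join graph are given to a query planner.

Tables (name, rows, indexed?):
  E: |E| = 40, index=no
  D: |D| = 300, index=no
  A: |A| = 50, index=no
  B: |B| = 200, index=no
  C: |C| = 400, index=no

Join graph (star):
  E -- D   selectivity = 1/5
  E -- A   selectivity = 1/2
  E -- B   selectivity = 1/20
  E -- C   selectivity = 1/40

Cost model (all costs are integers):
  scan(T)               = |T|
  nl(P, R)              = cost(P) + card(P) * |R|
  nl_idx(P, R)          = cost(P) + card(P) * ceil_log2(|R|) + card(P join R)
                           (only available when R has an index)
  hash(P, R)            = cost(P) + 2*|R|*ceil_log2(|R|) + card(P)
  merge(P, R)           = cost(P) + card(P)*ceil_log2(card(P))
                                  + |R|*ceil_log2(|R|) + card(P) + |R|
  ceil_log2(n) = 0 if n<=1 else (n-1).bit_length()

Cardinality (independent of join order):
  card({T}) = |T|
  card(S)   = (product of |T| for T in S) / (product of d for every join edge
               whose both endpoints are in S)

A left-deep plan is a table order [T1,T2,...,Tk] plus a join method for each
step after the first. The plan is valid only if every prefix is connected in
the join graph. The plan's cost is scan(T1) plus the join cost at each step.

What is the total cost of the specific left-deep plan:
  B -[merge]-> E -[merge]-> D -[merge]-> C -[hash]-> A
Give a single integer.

637880

step 1: scan B: cost=200, card=200
step 2: join E via merge
    card(P join E) = 200*40/(20) = 400
    cost = 200 + 200*8 + 40*6 + 200 + 40 = 2280
step 3: join D via merge
    card(P join D) = 400*300/(5) = 24000
    cost = 2280 + 400*9 + 300*9 + 400 + 300 = 9280
step 4: join C via merge
    card(P join C) = 24000*400/(40) = 240000
    cost = 9280 + 24000*15 + 400*9 + 24000 + 400 = 397280
step 5: join A via hash
    card(P join A) = 240000*50/(2) = 6000000
    cost = 397280 + 2*50*6 + 240000 = 637880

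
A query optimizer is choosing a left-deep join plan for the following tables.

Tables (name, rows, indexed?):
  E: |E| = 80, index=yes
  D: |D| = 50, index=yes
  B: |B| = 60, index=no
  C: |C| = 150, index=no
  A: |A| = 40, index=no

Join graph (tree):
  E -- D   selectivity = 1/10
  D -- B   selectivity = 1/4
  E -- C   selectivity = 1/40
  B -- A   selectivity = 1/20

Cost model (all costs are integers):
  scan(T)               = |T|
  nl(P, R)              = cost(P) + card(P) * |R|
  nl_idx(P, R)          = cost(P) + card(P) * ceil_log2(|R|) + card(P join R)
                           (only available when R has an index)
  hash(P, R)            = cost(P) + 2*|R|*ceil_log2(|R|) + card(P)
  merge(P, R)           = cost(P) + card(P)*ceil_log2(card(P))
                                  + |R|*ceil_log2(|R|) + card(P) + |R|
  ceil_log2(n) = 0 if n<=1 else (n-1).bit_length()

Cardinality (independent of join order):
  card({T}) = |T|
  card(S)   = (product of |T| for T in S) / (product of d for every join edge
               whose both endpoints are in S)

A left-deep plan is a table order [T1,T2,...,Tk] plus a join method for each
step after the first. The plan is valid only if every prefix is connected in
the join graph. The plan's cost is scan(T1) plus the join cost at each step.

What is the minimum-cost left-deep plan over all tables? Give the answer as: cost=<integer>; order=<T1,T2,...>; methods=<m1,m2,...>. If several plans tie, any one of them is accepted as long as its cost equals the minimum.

Selinger DP (subsets sized 1..n):
  {E}: scan cost=80, card=80
  {D}: scan cost=50, card=50
  {B}: scan cost=60, card=60
  {C}: scan cost=150, card=150
  {A}: scan cost=40, card=40
  {DE}: card=400; try (D,hash)→760, (E,nl_idx)→800, (D,nl_idx)→960, (E,merge)→1040, (D,merge)→1070, (E,hash)→1220 …(+2); best=760 via (D,hash)
  {CE}: card=300; try (E,hash)→1420, (E,nl_idx)→1500, (C,merge)→2070, (E,merge)→2140, (C,hash)→2560, (C,nl)→12080 …(+1); best=1420 via (E,hash)
  {BD}: card=750; try (D,hash)→720, (B,hash)→820, (B,merge)→820, (D,merge)→830, (D,nl_idx)→1170, (B,nl)→3050 …(+1); best=720 via (D,hash)
  {AB}: card=120; try (A,hash)→600, (B,merge)→740, (A,merge)→760, (B,hash)→800, (B,nl)→2440, (A,nl)→2460; best=600 via (A,hash)
  {BDE}: card=6000; try (B,hash)→1880, (E,hash)→2590, (B,merge)→5180, (E,merge)→9610, (E,nl_idx)→11970, (B,nl)→24760 …(+1); best=1880 via (B,hash)
  {CDE}: card=1500; try (D,hash)→2320, (C,hash)→3560, (D,nl_idx)→4720, (D,merge)→4770, (C,merge)→6110, (D,nl)→16420 …(+1); best=2320 via (D,hash)
  {ABD}: card=1500; try (D,hash)→1320, (D,merge)→1910, (A,hash)→1950, (D,nl_idx)→2820, (D,nl)→6600, (A,merge)→9250 …(+1); best=1320 via (D,hash)
  {BCDE}: card=22500; try (B,hash)→4540, (C,hash)→10280, (B,merge)→20740, (C,merge)→87230, (B,nl)→92320, (C,nl)→901880; best=4540 via (B,hash)
  {ABDE}: card=12000; try (E,hash)→3940, (A,hash)→8360, (E,merge)→19960, (E,nl_idx)→23820, (A,merge)→86160, (E,nl)→121320 …(+1); best=3940 via (E,hash)
  {ABCDE}: card=45000; try (C,hash)→18340, (A,hash)→27520, (C,merge)→185290, (A,merge)→364820, (A,nl)→904540, (C,nl)→1803940; best=18340 via (C,hash)

cost=18340; order=B,A,D,E,C; methods=hash,hash,hash,hash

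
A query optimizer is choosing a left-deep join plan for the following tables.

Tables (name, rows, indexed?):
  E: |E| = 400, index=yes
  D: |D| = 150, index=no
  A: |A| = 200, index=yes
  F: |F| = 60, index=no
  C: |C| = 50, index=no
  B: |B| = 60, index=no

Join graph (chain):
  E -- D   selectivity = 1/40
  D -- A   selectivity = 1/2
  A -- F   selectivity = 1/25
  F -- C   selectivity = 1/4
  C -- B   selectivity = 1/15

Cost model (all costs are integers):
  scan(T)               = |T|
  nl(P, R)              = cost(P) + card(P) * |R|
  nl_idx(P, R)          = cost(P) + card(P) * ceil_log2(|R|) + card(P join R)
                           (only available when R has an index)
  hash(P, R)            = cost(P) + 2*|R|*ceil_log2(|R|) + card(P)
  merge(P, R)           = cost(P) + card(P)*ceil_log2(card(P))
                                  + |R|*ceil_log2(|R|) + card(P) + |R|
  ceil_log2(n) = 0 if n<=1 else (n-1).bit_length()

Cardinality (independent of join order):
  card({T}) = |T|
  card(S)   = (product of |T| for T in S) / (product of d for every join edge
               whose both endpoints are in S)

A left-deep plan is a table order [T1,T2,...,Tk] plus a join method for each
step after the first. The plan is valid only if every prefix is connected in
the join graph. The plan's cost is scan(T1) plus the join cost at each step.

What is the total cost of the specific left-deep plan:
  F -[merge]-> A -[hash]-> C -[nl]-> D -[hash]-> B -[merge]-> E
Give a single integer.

step 1: scan F: cost=60, card=60
step 2: join A via merge
    card(P join A) = 60*200/(25) = 480
    cost = 60 + 60*6 + 200*8 + 60 + 200 = 2280
step 3: join C via hash
    card(P join C) = 480*50/(4) = 6000
    cost = 2280 + 2*50*6 + 480 = 3360
step 4: join D via nl
    card(P join D) = 6000*150/(2) = 450000
    cost = 3360 + 6000*150 = 903360
step 5: join B via hash
    card(P join B) = 450000*60/(15) = 1800000
    cost = 903360 + 2*60*6 + 450000 = 1354080
step 6: join E via merge
    card(P join E) = 1800000*400/(40) = 18000000
    cost = 1354080 + 1800000*21 + 400*9 + 1800000 + 400 = 40958080

40958080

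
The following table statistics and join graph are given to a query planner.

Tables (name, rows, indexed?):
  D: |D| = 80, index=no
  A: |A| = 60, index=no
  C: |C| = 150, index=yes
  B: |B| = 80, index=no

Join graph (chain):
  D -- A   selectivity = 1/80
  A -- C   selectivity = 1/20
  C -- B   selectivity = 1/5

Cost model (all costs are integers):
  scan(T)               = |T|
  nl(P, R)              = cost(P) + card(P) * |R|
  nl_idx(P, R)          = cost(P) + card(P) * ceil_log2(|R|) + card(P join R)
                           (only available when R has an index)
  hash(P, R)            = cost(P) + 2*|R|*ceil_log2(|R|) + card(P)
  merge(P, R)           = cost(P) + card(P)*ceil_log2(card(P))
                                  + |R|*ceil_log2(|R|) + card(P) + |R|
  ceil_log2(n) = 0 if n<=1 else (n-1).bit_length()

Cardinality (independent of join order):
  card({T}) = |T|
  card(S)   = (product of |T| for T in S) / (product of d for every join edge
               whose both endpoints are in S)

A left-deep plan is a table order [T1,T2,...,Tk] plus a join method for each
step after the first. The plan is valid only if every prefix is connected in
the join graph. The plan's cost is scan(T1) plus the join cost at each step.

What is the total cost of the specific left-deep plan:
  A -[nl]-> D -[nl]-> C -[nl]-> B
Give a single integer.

step 1: scan A: cost=60, card=60
step 2: join D via nl
    card(P join D) = 60*80/(80) = 60
    cost = 60 + 60*80 = 4860
step 3: join C via nl
    card(P join C) = 60*150/(20) = 450
    cost = 4860 + 60*150 = 13860
step 4: join B via nl
    card(P join B) = 450*80/(5) = 7200
    cost = 13860 + 450*80 = 49860

49860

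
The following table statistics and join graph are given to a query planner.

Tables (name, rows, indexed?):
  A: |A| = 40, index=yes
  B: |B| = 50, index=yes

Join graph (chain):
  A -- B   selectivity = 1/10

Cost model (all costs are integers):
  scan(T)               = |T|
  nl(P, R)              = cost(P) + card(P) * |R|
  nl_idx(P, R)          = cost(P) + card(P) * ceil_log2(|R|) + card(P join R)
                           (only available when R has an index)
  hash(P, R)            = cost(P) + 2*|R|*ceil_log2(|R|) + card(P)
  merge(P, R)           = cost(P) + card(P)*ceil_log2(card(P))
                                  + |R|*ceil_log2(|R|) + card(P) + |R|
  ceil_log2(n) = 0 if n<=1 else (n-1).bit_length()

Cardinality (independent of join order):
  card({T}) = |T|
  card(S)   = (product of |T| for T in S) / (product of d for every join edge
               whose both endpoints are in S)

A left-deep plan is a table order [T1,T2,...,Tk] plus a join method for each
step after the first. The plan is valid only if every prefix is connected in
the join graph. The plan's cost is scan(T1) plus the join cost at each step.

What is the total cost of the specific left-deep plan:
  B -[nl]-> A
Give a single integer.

2050

step 1: scan B: cost=50, card=50
step 2: join A via nl
    card(P join A) = 50*40/(10) = 200
    cost = 50 + 50*40 = 2050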